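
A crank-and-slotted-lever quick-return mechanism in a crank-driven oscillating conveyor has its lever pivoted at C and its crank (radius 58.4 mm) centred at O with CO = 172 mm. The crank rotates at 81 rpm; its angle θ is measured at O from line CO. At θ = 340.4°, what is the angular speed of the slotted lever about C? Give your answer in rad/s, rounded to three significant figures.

ω = 8.482 rad/s (from 81 rpm).
Crank pin A relative to C: A = (d + r cosθ, r sinθ); lever angle φ = atan2(r sinθ, d + r cosθ).
Differentiating tanφ: φ̇ = rω(d cosθ + r)/(d² + r² + 2dr cosθ).
d² + r² + 2dr cosθ = |CA|² = 0.0519201 m²;  d cosθ + r = +0.22043 m.
|ω_lever| = |0.0584·8.482·+0.22043| / 0.0519201 = 2.1031 rad/s.

2.10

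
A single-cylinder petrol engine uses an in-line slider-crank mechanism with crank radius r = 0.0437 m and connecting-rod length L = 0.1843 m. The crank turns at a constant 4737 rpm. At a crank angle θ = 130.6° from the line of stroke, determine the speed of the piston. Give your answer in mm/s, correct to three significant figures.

13900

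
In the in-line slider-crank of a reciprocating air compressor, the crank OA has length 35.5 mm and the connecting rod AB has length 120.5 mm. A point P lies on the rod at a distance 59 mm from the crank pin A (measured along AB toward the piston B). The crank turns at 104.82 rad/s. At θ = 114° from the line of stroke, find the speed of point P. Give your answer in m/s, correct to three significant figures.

3.28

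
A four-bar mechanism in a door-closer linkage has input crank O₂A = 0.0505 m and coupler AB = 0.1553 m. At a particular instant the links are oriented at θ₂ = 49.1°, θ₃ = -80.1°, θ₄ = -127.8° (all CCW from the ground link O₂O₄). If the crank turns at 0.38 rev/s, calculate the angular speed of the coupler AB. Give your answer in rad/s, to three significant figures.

ω₂ = 2.388 rad/s (from 0.38 rev/s).
Differentiating the loop-closure r₂e^{iθ₂}+r₃e^{iθ₃}=r₁+r₄e^{iθ₄} gives r₂ω₂e^{iθ₂}+r₃ω₃e^{iθ₃}=r₄ω₄e^{iθ₄}.
Eliminating the other unknown: ω₃ = r₂ω₂ sin(θ₄−θ₂) / [r₃ sin(θ₃−θ₄)].
Numerator sine = -0.05408; denominator sine = +0.73963.
Result = 0.0505·2.388·(-0.05408) / (0.1553·(+0.73963)) = -0.056767 rad/s; magnitude 0.056767 rad/s.

0.0568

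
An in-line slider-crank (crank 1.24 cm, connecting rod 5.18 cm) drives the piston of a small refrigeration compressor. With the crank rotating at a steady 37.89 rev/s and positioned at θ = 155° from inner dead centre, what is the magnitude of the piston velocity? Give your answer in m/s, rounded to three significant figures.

ω = 2π·37.9 = 238.1 rad/s
For an in-line slider-crank, x = r cosθ + √(L² − r² sin²θ), so v = −rω sinθ·[1 + r cosθ/√(L² − r² sin²θ)].
With r = 0.0124 m, L = 0.0518 m, θ = 155°: √(L² − r² sin²θ) = 0.051534 m.
v = −0.0124·238.1·0.42262·[1 + 0.0124·-0.90631/0.051534] = -0.97553 m/s.
|v| = 0.97553 m/s.

0.976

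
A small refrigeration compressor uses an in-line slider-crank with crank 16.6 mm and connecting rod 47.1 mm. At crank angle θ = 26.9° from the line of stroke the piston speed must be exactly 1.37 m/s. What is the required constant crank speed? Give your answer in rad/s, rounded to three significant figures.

138

For an in-line slider-crank, |v_piston| = rω|sinθ|·[1 + r cosθ/√(L² − r² sin²θ)].
With r = 0.0166 m, L = 0.0471 m, θ = 26.9°: the bracketed kinematic factor |dx/dθ| = 0.0099016 m.
ω = v/|dx/dθ| = 1.37/0.0099016 = 138.36 rad/s.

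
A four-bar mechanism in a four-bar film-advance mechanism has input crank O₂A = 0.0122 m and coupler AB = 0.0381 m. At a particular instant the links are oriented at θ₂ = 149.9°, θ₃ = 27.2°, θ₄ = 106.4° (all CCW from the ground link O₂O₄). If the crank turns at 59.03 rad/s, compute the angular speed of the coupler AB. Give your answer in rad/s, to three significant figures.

13.2

ω₂ = 59.03 rad/s
Differentiating the loop-closure r₂e^{iθ₂}+r₃e^{iθ₃}=r₁+r₄e^{iθ₄} gives r₂ω₂e^{iθ₂}+r₃ω₃e^{iθ₃}=r₄ω₄e^{iθ₄}.
Eliminating the other unknown: ω₃ = r₂ω₂ sin(θ₄−θ₂) / [r₃ sin(θ₃−θ₄)].
Numerator sine = -0.68835; denominator sine = -0.98229.
Result = 0.0122·59.03·(-0.68835) / (0.0381·(-0.98229)) = +13.246 rad/s; magnitude 13.246 rad/s.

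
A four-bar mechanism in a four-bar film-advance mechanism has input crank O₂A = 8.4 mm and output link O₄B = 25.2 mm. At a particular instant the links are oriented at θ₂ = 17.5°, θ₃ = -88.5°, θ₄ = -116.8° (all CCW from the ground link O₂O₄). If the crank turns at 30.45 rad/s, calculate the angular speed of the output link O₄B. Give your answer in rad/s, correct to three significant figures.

20.6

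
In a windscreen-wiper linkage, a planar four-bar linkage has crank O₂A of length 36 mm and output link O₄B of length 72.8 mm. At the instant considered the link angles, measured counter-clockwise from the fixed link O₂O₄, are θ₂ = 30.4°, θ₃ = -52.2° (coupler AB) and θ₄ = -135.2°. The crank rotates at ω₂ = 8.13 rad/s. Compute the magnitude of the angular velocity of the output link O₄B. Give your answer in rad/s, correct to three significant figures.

ω₂ = 8.13 rad/s
Differentiating the loop-closure r₂e^{iθ₂}+r₃e^{iθ₃}=r₁+r₄e^{iθ₄} gives r₂ω₂e^{iθ₂}+r₃ω₃e^{iθ₃}=r₄ω₄e^{iθ₄}.
Eliminating the other unknown: ω₄ = r₂ω₂ sin(θ₂−θ₃) / [r₄ sin(θ₄−θ₃)].
Numerator sine = +0.99167; denominator sine = -0.99255.
Result = 0.036·8.13·(+0.99167) / (0.0728·(-0.99255)) = -4.0168 rad/s; magnitude 4.0168 rad/s.

4.02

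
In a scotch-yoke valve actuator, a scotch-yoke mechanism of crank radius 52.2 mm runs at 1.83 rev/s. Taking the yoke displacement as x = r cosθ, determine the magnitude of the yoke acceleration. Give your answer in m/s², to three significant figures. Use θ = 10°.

ω = 11.5 rad/s (from 1.83 rev/s).
x = r cosθ ⇒ ẍ = −rω² cosθ (ω constant).
|a| = rω²|cosθ| = 0.0522·(11.5)²·|cos 10°| = 6.7965 m/s².

6.80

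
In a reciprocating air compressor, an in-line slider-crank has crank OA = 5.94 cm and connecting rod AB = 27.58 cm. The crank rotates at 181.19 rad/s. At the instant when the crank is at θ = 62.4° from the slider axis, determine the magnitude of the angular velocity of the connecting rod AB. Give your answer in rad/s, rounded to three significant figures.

ω = 181.2 rad/s
The rod makes angle φ with the slider axis where L sinφ = r sinθ; differentiating, L cosφ·φ̇ = r ω cosθ.
L cosφ = √(L² − r² sin²θ) = 0.27073 m.
|ω_rod| = r ω |cosθ| / √(L² − r² sin²θ) = 0.0594·181.2·0.46330/0.27073 = 18.418 rad/s.

18.4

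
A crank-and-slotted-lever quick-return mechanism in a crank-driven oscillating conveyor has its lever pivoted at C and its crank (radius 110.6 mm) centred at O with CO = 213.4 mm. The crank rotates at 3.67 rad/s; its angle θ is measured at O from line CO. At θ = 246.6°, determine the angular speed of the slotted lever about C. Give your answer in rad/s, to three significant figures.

0.269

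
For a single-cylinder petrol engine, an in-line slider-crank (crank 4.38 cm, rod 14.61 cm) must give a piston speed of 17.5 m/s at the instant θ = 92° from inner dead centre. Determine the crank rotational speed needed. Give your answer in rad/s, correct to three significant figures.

404

For an in-line slider-crank, |v_piston| = rω|sinθ|·[1 + r cosθ/√(L² − r² sin²θ)].
With r = 0.0438 m, L = 0.1461 m, θ = 92°: the bracketed kinematic factor |dx/dθ| = 0.043293 m.
ω = v/|dx/dθ| = 17.5/0.043293 = 404.22 rad/s.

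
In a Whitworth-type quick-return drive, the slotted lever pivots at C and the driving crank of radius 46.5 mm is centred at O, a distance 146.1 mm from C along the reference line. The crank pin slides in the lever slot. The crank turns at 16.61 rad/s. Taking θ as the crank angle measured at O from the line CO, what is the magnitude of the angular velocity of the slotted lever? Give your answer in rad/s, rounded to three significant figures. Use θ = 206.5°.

5.73

ω = 16.61 rad/s
Crank pin A relative to C: A = (d + r cosθ, r sinθ); lever angle φ = atan2(r sinθ, d + r cosθ).
Differentiating tanφ: φ̇ = rω(d cosθ + r)/(d² + r² + 2dr cosθ).
d² + r² + 2dr cosθ = |CA|² = 0.0113477 m²;  d cosθ + r = -0.08425 m.
|ω_lever| = |0.0465·16.61·-0.08425| / 0.0113477 = 5.7343 rad/s.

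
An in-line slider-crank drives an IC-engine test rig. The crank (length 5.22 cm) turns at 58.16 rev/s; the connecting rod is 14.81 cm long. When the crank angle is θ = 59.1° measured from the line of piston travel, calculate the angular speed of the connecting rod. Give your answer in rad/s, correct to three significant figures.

ω = 365.4 rad/s (converted from 58.16 rev/s).
The rod makes angle φ with the slider axis where L sinφ = r sinθ; differentiating, L cosφ·φ̇ = r ω cosθ.
L cosφ = √(L² − r² sin²θ) = 0.14116 m.
|ω_rod| = r ω |cosθ| / √(L² − r² sin²θ) = 0.0522·365.4·0.51354/0.14116 = 69.394 rad/s.

69.4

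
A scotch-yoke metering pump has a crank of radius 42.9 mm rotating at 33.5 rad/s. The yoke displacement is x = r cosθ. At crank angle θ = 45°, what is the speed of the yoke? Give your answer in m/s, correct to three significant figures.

ω = 33.5 rad/s
x = r cosθ ⇒ ẋ = −rω sinθ.
|v| = rω|sinθ| = 0.0429·33.5·|sin 45°| = 1.0162 m/s.

1.02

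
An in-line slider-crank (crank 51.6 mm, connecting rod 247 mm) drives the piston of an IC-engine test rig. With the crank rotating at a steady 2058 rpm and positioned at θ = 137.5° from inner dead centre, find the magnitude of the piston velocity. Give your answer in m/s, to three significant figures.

6.34

ω = 2π·2058/60 = 215.5 rad/s
For an in-line slider-crank, x = r cosθ + √(L² − r² sin²θ), so v = −rω sinθ·[1 + r cosθ/√(L² − r² sin²θ)].
With r = 0.0516 m, L = 0.247 m, θ = 137.5°: √(L² − r² sin²θ) = 0.24453 m.
v = −0.0516·215.5·0.67559·[1 + 0.0516·-0.73728/0.24453] = -6.344 m/s.
|v| = 6.344 m/s.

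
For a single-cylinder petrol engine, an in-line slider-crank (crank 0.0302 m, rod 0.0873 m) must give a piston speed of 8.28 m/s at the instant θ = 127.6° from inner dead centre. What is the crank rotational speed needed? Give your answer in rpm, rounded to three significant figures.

4230

For an in-line slider-crank, |v_piston| = rω|sinθ|·[1 + r cosθ/√(L² − r² sin²θ)].
With r = 0.0302 m, L = 0.0873 m, θ = 127.6°: the bracketed kinematic factor |dx/dθ| = 0.018676 m.
ω = v/|dx/dθ| = 8.28/0.018676 = 443.36 rad/s.
N = 60ω/(2π) = 4233.7 rpm.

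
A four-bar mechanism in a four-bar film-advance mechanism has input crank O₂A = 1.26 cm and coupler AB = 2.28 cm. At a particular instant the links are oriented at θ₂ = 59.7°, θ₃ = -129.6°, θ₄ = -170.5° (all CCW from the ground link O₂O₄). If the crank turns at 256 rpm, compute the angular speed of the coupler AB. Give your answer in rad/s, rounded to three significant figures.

ω₂ = 26.81 rad/s (from 256 rpm).
Differentiating the loop-closure r₂e^{iθ₂}+r₃e^{iθ₃}=r₁+r₄e^{iθ₄} gives r₂ω₂e^{iθ₂}+r₃ω₃e^{iθ₃}=r₄ω₄e^{iθ₄}.
Eliminating the other unknown: ω₃ = r₂ω₂ sin(θ₄−θ₂) / [r₃ sin(θ₃−θ₄)].
Numerator sine = +0.76828; denominator sine = +0.65474.
Result = 0.0126·26.81·(+0.76828) / (0.0228·(+0.65474)) = +17.384 rad/s; magnitude 17.384 rad/s.

17.4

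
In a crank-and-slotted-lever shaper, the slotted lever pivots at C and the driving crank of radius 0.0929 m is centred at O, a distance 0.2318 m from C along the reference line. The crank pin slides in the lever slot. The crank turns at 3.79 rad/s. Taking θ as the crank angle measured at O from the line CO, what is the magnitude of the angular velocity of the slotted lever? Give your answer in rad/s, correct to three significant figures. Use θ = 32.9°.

1.03

ω = 3.79 rad/s
Crank pin A relative to C: A = (d + r cosθ, r sinθ); lever angle φ = atan2(r sinθ, d + r cosθ).
Differentiating tanφ: φ̇ = rω(d cosθ + r)/(d² + r² + 2dr cosθ).
d² + r² + 2dr cosθ = |CA|² = 0.0985228 m²;  d cosθ + r = +0.28752 m.
|ω_lever| = |0.0929·3.79·+0.28752| / 0.0985228 = 1.0275 rad/s.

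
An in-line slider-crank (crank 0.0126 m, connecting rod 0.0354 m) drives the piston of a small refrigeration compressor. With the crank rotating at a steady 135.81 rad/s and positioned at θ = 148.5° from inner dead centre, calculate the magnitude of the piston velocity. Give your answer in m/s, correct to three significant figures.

0.618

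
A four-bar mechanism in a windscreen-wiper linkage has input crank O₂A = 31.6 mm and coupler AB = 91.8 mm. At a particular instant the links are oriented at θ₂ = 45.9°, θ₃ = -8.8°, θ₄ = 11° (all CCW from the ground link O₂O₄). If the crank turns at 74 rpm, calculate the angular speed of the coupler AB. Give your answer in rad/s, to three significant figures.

ω₂ = 7.749 rad/s (from 74 rpm).
Differentiating the loop-closure r₂e^{iθ₂}+r₃e^{iθ₃}=r₁+r₄e^{iθ₄} gives r₂ω₂e^{iθ₂}+r₃ω₃e^{iθ₃}=r₄ω₄e^{iθ₄}.
Eliminating the other unknown: ω₃ = r₂ω₂ sin(θ₄−θ₂) / [r₃ sin(θ₃−θ₄)].
Numerator sine = -0.57215; denominator sine = -0.33874.
Result = 0.0316·7.749·(-0.57215) / (0.0918·(-0.33874)) = +4.5055 rad/s; magnitude 4.5055 rad/s.

4.51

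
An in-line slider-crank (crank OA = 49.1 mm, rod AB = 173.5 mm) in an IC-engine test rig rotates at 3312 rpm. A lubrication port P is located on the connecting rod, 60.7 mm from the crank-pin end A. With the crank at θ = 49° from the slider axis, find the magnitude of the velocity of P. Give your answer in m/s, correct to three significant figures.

ω = 346.8 rad/s.  Crank-pin speed |V_A| = rω = 17.029 m/s, perpendicular to OA.
Rod angle: sinφ = −(r/L) sinθ ⇒ φ = -12.332°; ω_rod = −rω cosθ/√(L²−r²sin²θ) = -65.915 rad/s.
V_P = V_A + ω_rod × AP, with AP = 0.0607 m along the rod.
Components: V_Px = −rω sinθ − a·ω_rod·sinφ = -13.707 m/s;  V_Py = rω cosθ + a·ω_rod·cosφ = +7.2636 m/s.
|V_P| = √(V_Px² + V_Py²) = 15.512 m/s.

15.5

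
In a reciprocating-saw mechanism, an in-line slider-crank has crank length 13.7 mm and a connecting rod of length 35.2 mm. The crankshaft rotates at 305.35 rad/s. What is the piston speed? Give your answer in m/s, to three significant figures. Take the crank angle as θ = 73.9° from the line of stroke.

ω = 305.4 rad/s
For an in-line slider-crank, x = r cosθ + √(L² − r² sin²θ), so v = −rω sinθ·[1 + r cosθ/√(L² − r² sin²θ)].
With r = 0.0137 m, L = 0.0352 m, θ = 73.9°: √(L² − r² sin²θ) = 0.032646 m.
v = −0.0137·305.4·0.96078·[1 + 0.0137·0.27731/0.032646] = -4.487 m/s.
|v| = 4.487 m/s.

4.49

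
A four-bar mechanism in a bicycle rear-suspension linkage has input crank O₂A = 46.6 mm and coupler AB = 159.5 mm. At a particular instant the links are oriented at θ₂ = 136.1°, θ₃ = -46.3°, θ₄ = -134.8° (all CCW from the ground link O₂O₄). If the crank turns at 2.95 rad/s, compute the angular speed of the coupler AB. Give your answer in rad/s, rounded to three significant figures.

ω₂ = 2.95 rad/s
Differentiating the loop-closure r₂e^{iθ₂}+r₃e^{iθ₃}=r₁+r₄e^{iθ₄} gives r₂ω₂e^{iθ₂}+r₃ω₃e^{iθ₃}=r₄ω₄e^{iθ₄}.
Eliminating the other unknown: ω₃ = r₂ω₂ sin(θ₄−θ₂) / [r₃ sin(θ₃−θ₄)].
Numerator sine = +0.99988; denominator sine = +0.99966.
Result = 0.0466·2.95·(+0.99988) / (0.1595·(+0.99966)) = +0.86207 rad/s; magnitude 0.86207 rad/s.

0.862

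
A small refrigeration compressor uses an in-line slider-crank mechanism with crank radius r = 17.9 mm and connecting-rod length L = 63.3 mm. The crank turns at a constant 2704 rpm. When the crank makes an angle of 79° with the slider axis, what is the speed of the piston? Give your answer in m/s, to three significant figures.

5.25

ω = 2π·2704/60 = 283.2 rad/s
For an in-line slider-crank, x = r cosθ + √(L² − r² sin²θ), so v = −rω sinθ·[1 + r cosθ/√(L² − r² sin²θ)].
With r = 0.0179 m, L = 0.0633 m, θ = 79°: √(L² − r² sin²θ) = 0.060812 m.
v = −0.0179·283.2·0.98163·[1 + 0.0179·0.19081/0.060812] = -5.2549 m/s.
|v| = 5.2549 m/s.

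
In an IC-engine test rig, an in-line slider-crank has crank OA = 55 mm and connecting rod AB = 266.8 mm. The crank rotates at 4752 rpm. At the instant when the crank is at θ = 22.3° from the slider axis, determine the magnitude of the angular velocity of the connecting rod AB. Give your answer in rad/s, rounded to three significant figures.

ω = 497.6 rad/s (converted from 4752 rpm).
The rod makes angle φ with the slider axis where L sinφ = r sinθ; differentiating, L cosφ·φ̇ = r ω cosθ.
L cosφ = √(L² − r² sin²θ) = 0.26598 m.
|ω_rod| = r ω |cosθ| / √(L² − r² sin²θ) = 0.055·497.6·0.92521/0.26598 = 95.204 rad/s.

95.2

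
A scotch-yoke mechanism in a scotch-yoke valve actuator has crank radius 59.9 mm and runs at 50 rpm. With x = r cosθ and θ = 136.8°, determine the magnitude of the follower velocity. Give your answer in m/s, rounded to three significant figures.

ω = 5.236 rad/s (from 50 rpm).
x = r cosθ ⇒ ẋ = −rω sinθ.
|v| = rω|sinθ| = 0.0599·5.236·|sin 136.8°| = 0.2147 m/s.

0.215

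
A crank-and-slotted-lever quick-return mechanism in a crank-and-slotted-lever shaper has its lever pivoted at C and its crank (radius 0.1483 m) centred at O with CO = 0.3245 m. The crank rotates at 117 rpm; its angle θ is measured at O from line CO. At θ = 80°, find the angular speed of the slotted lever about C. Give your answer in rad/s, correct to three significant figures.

ω = 12.25 rad/s (from 117 rpm).
Crank pin A relative to C: A = (d + r cosθ, r sinθ); lever angle φ = atan2(r sinθ, d + r cosθ).
Differentiating tanφ: φ̇ = rω(d cosθ + r)/(d² + r² + 2dr cosθ).
d² + r² + 2dr cosθ = |CA|² = 0.144006 m²;  d cosθ + r = +0.20465 m.
|ω_lever| = |0.1483·12.25·+0.20465| / 0.144006 = 2.5822 rad/s.

2.58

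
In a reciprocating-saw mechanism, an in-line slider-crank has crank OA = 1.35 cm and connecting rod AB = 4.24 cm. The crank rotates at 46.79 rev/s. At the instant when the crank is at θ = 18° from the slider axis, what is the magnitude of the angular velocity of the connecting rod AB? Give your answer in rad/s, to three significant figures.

ω = 294 rad/s (converted from 46.79 rev/s).
The rod makes angle φ with the slider axis where L sinφ = r sinθ; differentiating, L cosφ·φ̇ = r ω cosθ.
L cosφ = √(L² − r² sin²θ) = 0.042194 m.
|ω_rod| = r ω |cosθ| / √(L² − r² sin²θ) = 0.0135·294·0.95106/0.042194 = 89.458 rad/s.

89.5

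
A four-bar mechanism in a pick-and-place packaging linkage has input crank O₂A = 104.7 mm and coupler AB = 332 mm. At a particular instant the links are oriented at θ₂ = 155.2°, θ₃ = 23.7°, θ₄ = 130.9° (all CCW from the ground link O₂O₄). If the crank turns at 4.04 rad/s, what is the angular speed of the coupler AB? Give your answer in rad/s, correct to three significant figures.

0.549

ω₂ = 4.04 rad/s
Differentiating the loop-closure r₂e^{iθ₂}+r₃e^{iθ₃}=r₁+r₄e^{iθ₄} gives r₂ω₂e^{iθ₂}+r₃ω₃e^{iθ₃}=r₄ω₄e^{iθ₄}.
Eliminating the other unknown: ω₃ = r₂ω₂ sin(θ₄−θ₂) / [r₃ sin(θ₃−θ₄)].
Numerator sine = -0.41151; denominator sine = -0.95528.
Result = 0.1047·4.04·(-0.41151) / (0.332·(-0.95528)) = +0.54884 rad/s; magnitude 0.54884 rad/s.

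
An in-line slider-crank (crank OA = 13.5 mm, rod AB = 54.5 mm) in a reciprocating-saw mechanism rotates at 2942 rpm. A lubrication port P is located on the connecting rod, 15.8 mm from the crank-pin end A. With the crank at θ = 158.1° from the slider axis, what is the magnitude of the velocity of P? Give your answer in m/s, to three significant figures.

ω = 308.1 rad/s.  Crank-pin speed |V_A| = rω = 4.1592 m/s, perpendicular to OA.
Rod angle: sinφ = −(r/L) sinθ ⇒ φ = -5.301°; ω_rod = −rω cosθ/√(L²−r²sin²θ) = +71.112 rad/s.
V_P = V_A + ω_rod × AP, with AP = 0.0158 m along the rod.
Components: V_Px = −rω sinθ − a·ω_rod·sinφ = -1.4475 m/s;  V_Py = rω cosθ + a·ω_rod·cosφ = -2.7403 m/s.
|V_P| = √(V_Px² + V_Py²) = 3.0991 m/s.

3.10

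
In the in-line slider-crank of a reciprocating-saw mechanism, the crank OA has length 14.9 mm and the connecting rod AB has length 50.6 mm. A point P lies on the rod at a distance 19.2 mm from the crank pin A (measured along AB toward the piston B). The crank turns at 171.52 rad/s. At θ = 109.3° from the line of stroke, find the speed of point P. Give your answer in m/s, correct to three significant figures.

ω = 171.5 rad/s.  Crank-pin speed |V_A| = rω = 2.5556 m/s, perpendicular to OA.
Rod angle: sinφ = −(r/L) sinθ ⇒ φ = -16.136°; ω_rod = −rω cosθ/√(L²−r²sin²θ) = +17.378 rad/s.
V_P = V_A + ω_rod × AP, with AP = 0.0192 m along the rod.
Components: V_Px = −rω sinθ − a·ω_rod·sinφ = -2.3193 m/s;  V_Py = rω cosθ + a·ω_rod·cosφ = -0.52417 m/s.
|V_P| = √(V_Px² + V_Py²) = 2.3778 m/s.

2.38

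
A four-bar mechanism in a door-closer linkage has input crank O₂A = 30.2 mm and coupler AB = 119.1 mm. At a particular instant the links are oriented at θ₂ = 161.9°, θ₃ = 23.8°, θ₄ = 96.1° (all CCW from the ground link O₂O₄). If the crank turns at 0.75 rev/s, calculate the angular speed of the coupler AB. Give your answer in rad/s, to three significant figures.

ω₂ = 4.712 rad/s (from 0.75 rev/s).
Differentiating the loop-closure r₂e^{iθ₂}+r₃e^{iθ₃}=r₁+r₄e^{iθ₄} gives r₂ω₂e^{iθ₂}+r₃ω₃e^{iθ₃}=r₄ω₄e^{iθ₄}.
Eliminating the other unknown: ω₃ = r₂ω₂ sin(θ₄−θ₂) / [r₃ sin(θ₃−θ₄)].
Numerator sine = -0.91212; denominator sine = -0.95266.
Result = 0.0302·4.712·(-0.91212) / (0.1191·(-0.95266)) = +1.1441 rad/s; magnitude 1.1441 rad/s.

1.14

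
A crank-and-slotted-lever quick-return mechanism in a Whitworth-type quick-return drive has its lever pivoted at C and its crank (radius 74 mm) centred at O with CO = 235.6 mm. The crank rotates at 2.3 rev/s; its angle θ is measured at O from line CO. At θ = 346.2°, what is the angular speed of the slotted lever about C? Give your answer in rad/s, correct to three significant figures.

3.41

ω = 14.45 rad/s (from 2.3 rev/s).
Crank pin A relative to C: A = (d + r cosθ, r sinθ); lever angle φ = atan2(r sinθ, d + r cosθ).
Differentiating tanφ: φ̇ = rω(d cosθ + r)/(d² + r² + 2dr cosθ).
d² + r² + 2dr cosθ = |CA|² = 0.0948456 m²;  d cosθ + r = +0.3028 m.
|ω_lever| = |0.074·14.45·+0.3028| / 0.0948456 = 3.4141 rad/s.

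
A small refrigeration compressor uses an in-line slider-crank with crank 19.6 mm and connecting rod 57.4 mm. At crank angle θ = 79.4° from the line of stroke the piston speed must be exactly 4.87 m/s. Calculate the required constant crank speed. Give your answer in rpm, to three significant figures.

For an in-line slider-crank, |v_piston| = rω|sinθ|·[1 + r cosθ/√(L² − r² sin²θ)].
With r = 0.0196 m, L = 0.0574 m, θ = 79.4°: the bracketed kinematic factor |dx/dθ| = 0.02055 m.
ω = v/|dx/dθ| = 4.87/0.02055 = 236.98 rad/s.
N = 60ω/(2π) = 2263 rpm.

2260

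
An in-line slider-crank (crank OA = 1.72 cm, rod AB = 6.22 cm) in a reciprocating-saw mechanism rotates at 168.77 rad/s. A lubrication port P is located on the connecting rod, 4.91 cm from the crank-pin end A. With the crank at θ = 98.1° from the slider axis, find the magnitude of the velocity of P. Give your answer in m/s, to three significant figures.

2.78

ω = 168.8 rad/s.  Crank-pin speed |V_A| = rω = 2.9028 m/s, perpendicular to OA.
Rod angle: sinφ = −(r/L) sinθ ⇒ φ = -15.889°; ω_rod = −rω cosθ/√(L²−r²sin²θ) = +6.837 rad/s.
V_P = V_A + ω_rod × AP, with AP = 0.0491 m along the rod.
Components: V_Px = −rω sinθ − a·ω_rod·sinφ = -2.782 m/s;  V_Py = rω cosθ + a·ω_rod·cosφ = -0.086143 m/s.
|V_P| = √(V_Px² + V_Py²) = 2.7833 m/s.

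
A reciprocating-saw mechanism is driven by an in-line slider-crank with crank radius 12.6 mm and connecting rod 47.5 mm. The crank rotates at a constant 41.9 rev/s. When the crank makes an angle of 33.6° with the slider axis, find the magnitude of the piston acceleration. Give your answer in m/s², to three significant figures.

ω = 2π·41.9 = 263.3 rad/s
x(θ) = r cosθ + √(L² − r² sin²θ); with ω constant, a = ω²·d²x/dθ².
d²x/dθ² = −r cosθ − r²(cos2θ)/√u − r⁴ sin²2θ/(4u^{3/2}),  u = L² − r² sin²θ = 0.00220763 m².
Substituting r = 0.0126 m, L = 0.0475 m, θ = 33.6°: d²x/dθ² = -0.011856 m.
a = ω²·d²x/dθ² = (263.3)²·(-0.011856) = -821.71 m/s²;  |a| = 821.71 m/s².

822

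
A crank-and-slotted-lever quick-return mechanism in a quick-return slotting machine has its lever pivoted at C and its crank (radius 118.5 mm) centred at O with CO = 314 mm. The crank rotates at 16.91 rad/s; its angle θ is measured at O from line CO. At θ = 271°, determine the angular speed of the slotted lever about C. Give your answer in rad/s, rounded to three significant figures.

ω = 16.91 rad/s
Crank pin A relative to C: A = (d + r cosθ, r sinθ); lever angle φ = atan2(r sinθ, d + r cosθ).
Differentiating tanφ: φ̇ = rω(d cosθ + r)/(d² + r² + 2dr cosθ).
d² + r² + 2dr cosθ = |CA|² = 0.113937 m²;  d cosθ + r = +0.12398 m.
|ω_lever| = |0.1185·16.91·+0.12398| / 0.113937 = 2.1805 rad/s.

2.18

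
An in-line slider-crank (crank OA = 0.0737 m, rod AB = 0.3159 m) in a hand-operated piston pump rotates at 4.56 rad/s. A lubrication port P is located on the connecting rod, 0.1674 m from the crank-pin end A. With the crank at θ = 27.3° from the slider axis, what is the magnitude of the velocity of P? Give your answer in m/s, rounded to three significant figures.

0.221

ω = 4.56 rad/s.  Crank-pin speed |V_A| = rω = 0.33607 m/s, perpendicular to OA.
Rod angle: sinφ = −(r/L) sinθ ⇒ φ = -6.143°; ω_rod = −rω cosθ/√(L²−r²sin²θ) = -0.95082 rad/s.
V_P = V_A + ω_rod × AP, with AP = 0.1674 m along the rod.
Components: V_Px = −rω sinθ − a·ω_rod·sinφ = -0.17117 m/s;  V_Py = rω cosθ + a·ω_rod·cosφ = +0.14039 m/s.
|V_P| = √(V_Px² + V_Py²) = 0.22138 m/s.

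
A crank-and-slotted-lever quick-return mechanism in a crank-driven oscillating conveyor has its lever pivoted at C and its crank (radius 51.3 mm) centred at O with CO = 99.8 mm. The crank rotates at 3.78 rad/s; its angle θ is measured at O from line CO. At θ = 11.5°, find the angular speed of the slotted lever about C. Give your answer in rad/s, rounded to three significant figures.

1.28

ω = 3.78 rad/s
Crank pin A relative to C: A = (d + r cosθ, r sinθ); lever angle φ = atan2(r sinθ, d + r cosθ).
Differentiating tanφ: φ̇ = rω(d cosθ + r)/(d² + r² + 2dr cosθ).
d² + r² + 2dr cosθ = |CA|² = 0.0226256 m²;  d cosθ + r = +0.1491 m.
|ω_lever| = |0.0513·3.78·+0.1491| / 0.0226256 = 1.2778 rad/s.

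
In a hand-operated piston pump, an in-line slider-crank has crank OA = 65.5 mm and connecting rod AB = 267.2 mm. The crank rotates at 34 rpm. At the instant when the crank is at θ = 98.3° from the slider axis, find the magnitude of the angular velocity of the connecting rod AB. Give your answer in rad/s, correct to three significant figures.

ω = 3.56 rad/s (converted from 34 rpm).
The rod makes angle φ with the slider axis where L sinφ = r sinθ; differentiating, L cosφ·φ̇ = r ω cosθ.
L cosφ = √(L² − r² sin²θ) = 0.25922 m.
|ω_rod| = r ω |cosθ| / √(L² − r² sin²θ) = 0.0655·3.56·0.14436/0.25922 = 0.12987 rad/s.

0.130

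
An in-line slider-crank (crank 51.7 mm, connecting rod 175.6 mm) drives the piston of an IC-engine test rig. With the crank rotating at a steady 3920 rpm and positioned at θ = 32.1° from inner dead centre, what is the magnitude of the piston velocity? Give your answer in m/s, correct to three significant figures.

14.1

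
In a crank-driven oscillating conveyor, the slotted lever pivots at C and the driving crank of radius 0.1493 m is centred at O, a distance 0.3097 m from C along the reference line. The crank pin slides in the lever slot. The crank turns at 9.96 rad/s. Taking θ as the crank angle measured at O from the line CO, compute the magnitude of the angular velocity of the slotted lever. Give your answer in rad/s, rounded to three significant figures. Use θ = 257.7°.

1.26

ω = 9.96 rad/s
Crank pin A relative to C: A = (d + r cosθ, r sinθ); lever angle φ = atan2(r sinθ, d + r cosθ).
Differentiating tanφ: φ̇ = rω(d cosθ + r)/(d² + r² + 2dr cosθ).
d² + r² + 2dr cosθ = |CA|² = 0.0985043 m²;  d cosθ + r = +0.083324 m.
|ω_lever| = |0.1493·9.96·+0.083324| / 0.0985043 = 1.2579 rad/s.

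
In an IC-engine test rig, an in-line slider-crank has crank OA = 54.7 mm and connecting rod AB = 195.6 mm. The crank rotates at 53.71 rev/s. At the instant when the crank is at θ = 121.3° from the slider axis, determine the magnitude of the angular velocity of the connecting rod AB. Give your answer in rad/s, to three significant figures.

ω = 337.5 rad/s (converted from 53.71 rev/s).
The rod makes angle φ with the slider axis where L sinφ = r sinθ; differentiating, L cosφ·φ̇ = r ω cosθ.
L cosφ = √(L² − r² sin²θ) = 0.18993 m.
|ω_rod| = r ω |cosθ| / √(L² − r² sin²θ) = 0.0547·337.5·0.51952/0.18993 = 50.492 rad/s.

50.5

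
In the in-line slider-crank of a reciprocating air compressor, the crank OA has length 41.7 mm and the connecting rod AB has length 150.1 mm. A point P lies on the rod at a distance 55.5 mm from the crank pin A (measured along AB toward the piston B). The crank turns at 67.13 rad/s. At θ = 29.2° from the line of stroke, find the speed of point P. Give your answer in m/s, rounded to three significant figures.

ω = 67.13 rad/s.  Crank-pin speed |V_A| = rω = 2.7993 m/s, perpendicular to OA.
Rod angle: sinφ = −(r/L) sinθ ⇒ φ = -7.790°; ω_rod = −rω cosθ/√(L²−r²sin²θ) = -16.431 rad/s.
V_P = V_A + ω_rod × AP, with AP = 0.0555 m along the rod.
Components: V_Px = −rω sinθ − a·ω_rod·sinφ = -1.4893 m/s;  V_Py = rω cosθ + a·ω_rod·cosφ = +1.5401 m/s.
|V_P| = √(V_Px² + V_Py²) = 2.1424 m/s.

2.14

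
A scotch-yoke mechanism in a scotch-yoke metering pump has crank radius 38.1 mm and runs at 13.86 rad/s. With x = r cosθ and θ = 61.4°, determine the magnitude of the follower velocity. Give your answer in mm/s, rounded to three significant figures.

ω = 13.86 rad/s
x = r cosθ ⇒ ẋ = −rω sinθ.
|v| = rω|sinθ| = 0.0381·13.86·|sin 61.4°| = 0.46363 m/s = 463.63 mm/s.

464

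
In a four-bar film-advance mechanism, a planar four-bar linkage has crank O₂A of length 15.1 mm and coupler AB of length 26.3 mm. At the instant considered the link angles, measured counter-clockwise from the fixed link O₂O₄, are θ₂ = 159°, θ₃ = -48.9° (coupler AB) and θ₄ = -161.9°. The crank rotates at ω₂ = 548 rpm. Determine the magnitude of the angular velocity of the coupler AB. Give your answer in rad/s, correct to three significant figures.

22.6

ω₂ = 57.39 rad/s (from 548 rpm).
Differentiating the loop-closure r₂e^{iθ₂}+r₃e^{iθ₃}=r₁+r₄e^{iθ₄} gives r₂ω₂e^{iθ₂}+r₃ω₃e^{iθ₃}=r₄ω₄e^{iθ₄}.
Eliminating the other unknown: ω₃ = r₂ω₂ sin(θ₄−θ₂) / [r₃ sin(θ₃−θ₄)].
Numerator sine = +0.63068; denominator sine = +0.92050.
Result = 0.0151·57.39·(+0.63068) / (0.0263·(+0.92050)) = +22.574 rad/s; magnitude 22.574 rad/s.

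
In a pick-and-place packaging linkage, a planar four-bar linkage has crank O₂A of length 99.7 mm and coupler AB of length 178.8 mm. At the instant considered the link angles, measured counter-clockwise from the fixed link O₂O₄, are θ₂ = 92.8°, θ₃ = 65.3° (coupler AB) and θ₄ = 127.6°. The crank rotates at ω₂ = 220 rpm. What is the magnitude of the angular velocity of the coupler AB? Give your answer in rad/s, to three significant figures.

8.28

ω₂ = 23.04 rad/s (from 220 rpm).
Differentiating the loop-closure r₂e^{iθ₂}+r₃e^{iθ₃}=r₁+r₄e^{iθ₄} gives r₂ω₂e^{iθ₂}+r₃ω₃e^{iθ₃}=r₄ω₄e^{iθ₄}.
Eliminating the other unknown: ω₃ = r₂ω₂ sin(θ₄−θ₂) / [r₃ sin(θ₃−θ₄)].
Numerator sine = +0.57071; denominator sine = -0.88539.
Result = 0.0997·23.04·(+0.57071) / (0.1788·(-0.88539)) = -8.2806 rad/s; magnitude 8.2806 rad/s.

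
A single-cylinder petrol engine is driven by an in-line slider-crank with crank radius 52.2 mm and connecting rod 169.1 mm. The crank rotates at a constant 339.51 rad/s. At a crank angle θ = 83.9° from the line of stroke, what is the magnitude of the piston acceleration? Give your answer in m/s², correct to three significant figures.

ω = 339.5 rad/s
x(θ) = r cosθ + √(L² − r² sin²θ); with ω constant, a = ω²·d²x/dθ².
d²x/dθ² = −r cosθ − r²(cos2θ)/√u − r⁴ sin²2θ/(4u^{3/2}),  u = L² − r² sin²θ = 0.0259007 m².
Substituting r = 0.0522 m, L = 0.1691 m, θ = 83.9°: d²x/dθ² = +0.010982 m.
a = ω²·d²x/dθ² = (339.5)²·(+0.010982) = +1265.8 m/s²;  |a| = 1265.8 m/s².

1270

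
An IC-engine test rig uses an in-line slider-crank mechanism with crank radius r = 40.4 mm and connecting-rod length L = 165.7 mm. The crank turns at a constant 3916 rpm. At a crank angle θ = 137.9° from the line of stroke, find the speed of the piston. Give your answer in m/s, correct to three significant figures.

9.07

ω = 2π·3916/60 = 410.1 rad/s
For an in-line slider-crank, x = r cosθ + √(L² − r² sin²θ), so v = −rω sinθ·[1 + r cosθ/√(L² − r² sin²θ)].
With r = 0.0404 m, L = 0.1657 m, θ = 137.9°: √(L² − r² sin²θ) = 0.16347 m.
v = −0.0404·410.1·0.67043·[1 + 0.0404·-0.74198/0.16347] = -9.0705 m/s.
|v| = 9.0705 m/s.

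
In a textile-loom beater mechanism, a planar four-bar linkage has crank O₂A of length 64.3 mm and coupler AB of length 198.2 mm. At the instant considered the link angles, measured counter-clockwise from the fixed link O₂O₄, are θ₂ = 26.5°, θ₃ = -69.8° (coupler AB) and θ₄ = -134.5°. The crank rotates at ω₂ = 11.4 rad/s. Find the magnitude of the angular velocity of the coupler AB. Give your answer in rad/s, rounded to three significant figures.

1.33

ω₂ = 11.4 rad/s
Differentiating the loop-closure r₂e^{iθ₂}+r₃e^{iθ₃}=r₁+r₄e^{iθ₄} gives r₂ω₂e^{iθ₂}+r₃ω₃e^{iθ₃}=r₄ω₄e^{iθ₄}.
Eliminating the other unknown: ω₃ = r₂ω₂ sin(θ₄−θ₂) / [r₃ sin(θ₃−θ₄)].
Numerator sine = -0.32557; denominator sine = +0.90408.
Result = 0.0643·11.4·(-0.32557) / (0.1982·(+0.90408)) = -1.3318 rad/s; magnitude 1.3318 rad/s.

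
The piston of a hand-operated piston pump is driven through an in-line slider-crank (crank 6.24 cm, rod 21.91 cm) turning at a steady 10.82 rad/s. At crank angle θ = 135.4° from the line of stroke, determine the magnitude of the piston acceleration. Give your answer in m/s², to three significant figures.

5.13

ω = 10.82 rad/s
x(θ) = r cosθ + √(L² − r² sin²θ); with ω constant, a = ω²·d²x/dθ².
d²x/dθ² = −r cosθ − r²(cos2θ)/√u − r⁴ sin²2θ/(4u^{3/2}),  u = L² − r² sin²θ = 0.0460851 m².
Substituting r = 0.0624 m, L = 0.2191 m, θ = 135.4°: d²x/dθ² = +0.043794 m.
a = ω²·d²x/dθ² = (10.82)²·(+0.043794) = +5.1271 m/s²;  |a| = 5.1271 m/s².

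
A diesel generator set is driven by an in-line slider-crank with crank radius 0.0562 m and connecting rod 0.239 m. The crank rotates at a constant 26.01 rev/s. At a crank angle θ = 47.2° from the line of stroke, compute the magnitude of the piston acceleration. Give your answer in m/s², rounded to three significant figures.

997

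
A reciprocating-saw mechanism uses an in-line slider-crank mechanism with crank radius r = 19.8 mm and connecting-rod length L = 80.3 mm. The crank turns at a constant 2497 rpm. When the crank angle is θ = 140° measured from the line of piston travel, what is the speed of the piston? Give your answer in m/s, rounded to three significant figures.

2.69

ω = 2π·2497/60 = 261.5 rad/s
For an in-line slider-crank, x = r cosθ + √(L² − r² sin²θ), so v = −rω sinθ·[1 + r cosθ/√(L² − r² sin²θ)].
With r = 0.0198 m, L = 0.0803 m, θ = 140°: √(L² − r² sin²θ) = 0.079285 m.
v = −0.0198·261.5·0.64279·[1 + 0.0198·-0.76604/0.079285] = -2.6913 m/s.
|v| = 2.6913 m/s.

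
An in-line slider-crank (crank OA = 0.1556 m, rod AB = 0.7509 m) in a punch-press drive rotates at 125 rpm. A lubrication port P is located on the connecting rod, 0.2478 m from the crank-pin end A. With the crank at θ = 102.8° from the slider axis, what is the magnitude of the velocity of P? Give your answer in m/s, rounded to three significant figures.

1.98

ω = 13.09 rad/s.  Crank-pin speed |V_A| = rω = 2.0368 m/s, perpendicular to OA.
Rod angle: sinφ = −(r/L) sinθ ⇒ φ = -11.658°; ω_rod = −rω cosθ/√(L²−r²sin²θ) = +0.6136 rad/s.
V_P = V_A + ω_rod × AP, with AP = 0.2478 m along the rod.
Components: V_Px = −rω sinθ − a·ω_rod·sinφ = -1.9555 m/s;  V_Py = rω cosθ + a·ω_rod·cosφ = -0.30234 m/s.
|V_P| = √(V_Px² + V_Py²) = 1.9787 m/s.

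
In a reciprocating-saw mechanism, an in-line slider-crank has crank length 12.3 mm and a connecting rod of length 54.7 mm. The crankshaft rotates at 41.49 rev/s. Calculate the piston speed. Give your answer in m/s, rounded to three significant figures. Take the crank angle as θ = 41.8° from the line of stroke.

2.50

ω = 2π·41.5 = 260.7 rad/s
For an in-line slider-crank, x = r cosθ + √(L² − r² sin²θ), so v = −rω sinθ·[1 + r cosθ/√(L² − r² sin²θ)].
With r = 0.0123 m, L = 0.0547 m, θ = 41.8°: √(L² − r² sin²θ) = 0.054082 m.
v = −0.0123·260.7·0.66653·[1 + 0.0123·0.74548/0.054082] = -2.4996 m/s.
|v| = 2.4996 m/s.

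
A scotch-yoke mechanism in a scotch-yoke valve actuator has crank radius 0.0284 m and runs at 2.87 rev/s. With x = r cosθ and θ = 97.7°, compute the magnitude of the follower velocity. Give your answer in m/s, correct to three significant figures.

0.508

ω = 18.03 rad/s (from 2.87 rev/s).
x = r cosθ ⇒ ẋ = −rω sinθ.
|v| = rω|sinθ| = 0.0284·18.03·|sin 97.7°| = 0.50751 m/s.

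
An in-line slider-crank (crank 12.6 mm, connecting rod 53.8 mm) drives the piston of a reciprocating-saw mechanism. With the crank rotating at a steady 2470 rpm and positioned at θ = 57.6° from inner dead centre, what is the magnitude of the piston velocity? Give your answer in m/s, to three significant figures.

ω = 2π·2470/60 = 258.7 rad/s
For an in-line slider-crank, x = r cosθ + √(L² − r² sin²θ), so v = −rω sinθ·[1 + r cosθ/√(L² − r² sin²θ)].
With r = 0.0126 m, L = 0.0538 m, θ = 57.6°: √(L² − r² sin²θ) = 0.052738 m.
v = −0.0126·258.7·0.84433·[1 + 0.0126·0.53583/0.052738] = -3.104 m/s.
|v| = 3.104 m/s.

3.10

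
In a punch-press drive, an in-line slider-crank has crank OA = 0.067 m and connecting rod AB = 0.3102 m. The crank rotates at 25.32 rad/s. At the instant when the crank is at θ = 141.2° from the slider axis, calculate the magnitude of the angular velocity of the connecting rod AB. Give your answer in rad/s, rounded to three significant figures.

4.30

ω = 25.32 rad/s
The rod makes angle φ with the slider axis where L sinφ = r sinθ; differentiating, L cosφ·φ̇ = r ω cosθ.
L cosφ = √(L² − r² sin²θ) = 0.30735 m.
|ω_rod| = r ω |cosθ| / √(L² − r² sin²θ) = 0.067·25.32·0.77934/0.30735 = 4.3017 rad/s.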